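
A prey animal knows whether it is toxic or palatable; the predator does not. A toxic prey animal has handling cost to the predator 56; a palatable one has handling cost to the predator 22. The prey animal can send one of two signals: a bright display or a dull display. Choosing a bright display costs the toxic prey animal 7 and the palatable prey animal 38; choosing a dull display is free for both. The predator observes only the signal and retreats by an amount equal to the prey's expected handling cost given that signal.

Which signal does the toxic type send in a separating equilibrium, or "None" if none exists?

bright display

Try toxic → bright display, palatable → dull display:
  If types separate, bright display earns payment 56 and dull display earns 22.
  Toxic: bright display gives 56 − 7 = 49; dull display gives 22 − 0 = 22. No deviation. ✓
  Palatable: dull display gives 22 − 0 = 22; bright display gives 56 − 38 = 18. No deviation. ✓
Both hold — the toxic type sends bright display.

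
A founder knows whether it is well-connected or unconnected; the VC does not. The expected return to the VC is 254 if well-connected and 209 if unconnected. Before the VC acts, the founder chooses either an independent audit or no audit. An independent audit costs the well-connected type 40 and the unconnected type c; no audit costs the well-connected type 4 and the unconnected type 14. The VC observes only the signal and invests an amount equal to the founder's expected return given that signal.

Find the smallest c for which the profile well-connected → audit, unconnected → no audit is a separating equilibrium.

Under separation: audit → well-connected (pays 254); no audit → unconnected (pays 209).
Well-connected: 254 − 40 = 214 ≥ 209 − 4 = 205. Holds regardless of c. ✓
Unconnected: 209 − 14 ≥ 254 − c, so c ≥ 254 − 195 = 59.

59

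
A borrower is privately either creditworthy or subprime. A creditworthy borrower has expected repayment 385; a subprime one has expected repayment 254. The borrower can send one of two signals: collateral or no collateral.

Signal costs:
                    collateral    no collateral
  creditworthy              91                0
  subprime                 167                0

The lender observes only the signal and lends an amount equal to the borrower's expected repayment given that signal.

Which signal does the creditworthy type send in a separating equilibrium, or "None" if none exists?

Try creditworthy → collateral, subprime → no collateral:
  Under separation the lender infers type exactly: collateral → creditworthy (pays 385), no collateral → subprime (pays 254).
  Creditworthy: collateral gives 385 − 91 = 294; no collateral gives 254 − 0 = 254. No deviation. ✓
  Subprime: no collateral gives 254 − 0 = 254; collateral gives 385 − 167 = 218. No deviation. ✓
Both hold — the creditworthy type sends collateral.

collateral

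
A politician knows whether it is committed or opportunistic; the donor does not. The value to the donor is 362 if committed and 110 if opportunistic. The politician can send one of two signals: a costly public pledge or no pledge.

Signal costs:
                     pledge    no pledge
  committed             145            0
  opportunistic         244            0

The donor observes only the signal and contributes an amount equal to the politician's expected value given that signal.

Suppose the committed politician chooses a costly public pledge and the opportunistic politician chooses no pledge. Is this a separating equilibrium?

Under separation the donor infers type exactly: pledge → committed (pays 362), no pledge → opportunistic (pays 110).
Committed: pledge gives 362 − 145 = 217; no pledge gives 110 − 0 = 110. No deviation. ✓
Opportunistic: no pledge gives 110 − 0 = 110; pledge gives 362 − 244 = 118. Would deviate. ✗

No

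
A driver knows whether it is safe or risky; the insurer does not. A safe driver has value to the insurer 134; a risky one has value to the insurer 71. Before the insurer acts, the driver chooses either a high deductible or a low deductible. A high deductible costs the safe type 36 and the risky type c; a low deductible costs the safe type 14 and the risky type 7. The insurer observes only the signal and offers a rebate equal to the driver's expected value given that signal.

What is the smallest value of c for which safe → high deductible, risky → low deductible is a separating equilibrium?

70

Under separation: high deductible → safe (pays 134); low deductible → risky (pays 71).
Safe: 134 − 36 = 98 ≥ 71 − 14 = 57. Holds regardless of c. ✓
Risky: 71 − 7 ≥ 134 − c, so c ≥ 134 − 64 = 70.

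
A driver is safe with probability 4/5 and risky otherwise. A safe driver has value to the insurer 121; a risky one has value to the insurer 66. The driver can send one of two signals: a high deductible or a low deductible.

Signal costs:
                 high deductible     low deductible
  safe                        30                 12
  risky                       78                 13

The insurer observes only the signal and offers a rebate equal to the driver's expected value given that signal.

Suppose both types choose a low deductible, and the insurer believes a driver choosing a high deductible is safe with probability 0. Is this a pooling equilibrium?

Yes

At the pooled signal (low deductible) the insurer holds the prior 4/5 and pays 4/5·121 + 1/5·66 = 110. Off-path (high deductible) belief 0 gives 0·121 + 1·66 = 66.
Safe: low deductible gives 110 − 12 = 98; high deductible gives 66 − 30 = 36. Stays. ✓
Risky: low deductible gives 110 − 13 = 97; high deductible gives 66 − 78 = -12. Stays. ✓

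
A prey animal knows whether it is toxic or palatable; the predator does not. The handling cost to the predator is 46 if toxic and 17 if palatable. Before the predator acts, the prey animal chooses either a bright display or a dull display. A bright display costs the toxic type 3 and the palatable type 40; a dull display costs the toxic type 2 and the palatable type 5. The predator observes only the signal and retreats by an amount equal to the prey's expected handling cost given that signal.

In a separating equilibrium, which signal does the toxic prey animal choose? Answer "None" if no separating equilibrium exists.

Try toxic → bright display, palatable → dull display:
  Under separation the predator infers type exactly: bright display → toxic (pays 46), dull display → palatable (pays 17).
  Toxic: bright display gives 46 − 3 = 43; dull display gives 17 − 2 = 15. No deviation. ✓
  Palatable: dull display gives 17 − 5 = 12; bright display gives 46 − 40 = 6. No deviation. ✓
Both hold — the toxic type sends bright display.

bright display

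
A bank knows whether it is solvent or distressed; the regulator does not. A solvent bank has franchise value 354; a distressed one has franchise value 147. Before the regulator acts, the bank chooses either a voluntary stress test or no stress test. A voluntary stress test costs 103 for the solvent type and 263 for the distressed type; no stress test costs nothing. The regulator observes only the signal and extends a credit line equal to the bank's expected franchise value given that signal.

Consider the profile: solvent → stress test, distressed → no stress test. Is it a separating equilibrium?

If types separate, stress test earns payment 354 and no stress test earns 147.
Solvent: stress test gives 354 − 103 = 251; no stress test gives 147 − 0 = 147. No deviation. ✓
Distressed: no stress test gives 147 − 0 = 147; stress test gives 354 − 263 = 91. No deviation. ✓
Both incentive constraints hold.

Yes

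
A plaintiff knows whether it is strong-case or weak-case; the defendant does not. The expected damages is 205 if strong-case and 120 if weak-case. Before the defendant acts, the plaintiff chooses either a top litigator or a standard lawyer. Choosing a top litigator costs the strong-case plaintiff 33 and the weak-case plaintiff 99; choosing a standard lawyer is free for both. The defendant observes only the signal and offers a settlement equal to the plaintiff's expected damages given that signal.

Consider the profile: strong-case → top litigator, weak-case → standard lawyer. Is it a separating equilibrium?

Yes

Under separation the defendant infers type exactly: top litigator → strong-case (pays 205), standard lawyer → weak-case (pays 120).
Strong-case: top litigator gives 205 − 33 = 172; standard lawyer gives 120 − 0 = 120. No deviation. ✓
Weak-case: standard lawyer gives 120 − 0 = 120; top litigator gives 205 − 99 = 106. No deviation. ✓
Neither type gains from mimicking the other.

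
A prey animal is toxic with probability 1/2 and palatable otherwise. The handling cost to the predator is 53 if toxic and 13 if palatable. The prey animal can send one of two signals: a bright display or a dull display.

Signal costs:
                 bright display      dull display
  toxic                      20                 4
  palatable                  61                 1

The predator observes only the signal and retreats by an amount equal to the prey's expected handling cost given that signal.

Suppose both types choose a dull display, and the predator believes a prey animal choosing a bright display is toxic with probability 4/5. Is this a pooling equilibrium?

Yes

At the pooled signal (dull display) the predator holds the prior 1/2 and pays 1/2·53 + 1/2·13 = 33. Off-path (bright display) belief 4/5 gives 4/5·53 + 1/5·13 = 45.
Toxic: dull display gives 33 − 4 = 29; bright display gives 45 − 20 = 25. Stays. ✓
Palatable: dull display gives 33 − 1 = 32; bright display gives 45 − 61 = -16. Stays. ✓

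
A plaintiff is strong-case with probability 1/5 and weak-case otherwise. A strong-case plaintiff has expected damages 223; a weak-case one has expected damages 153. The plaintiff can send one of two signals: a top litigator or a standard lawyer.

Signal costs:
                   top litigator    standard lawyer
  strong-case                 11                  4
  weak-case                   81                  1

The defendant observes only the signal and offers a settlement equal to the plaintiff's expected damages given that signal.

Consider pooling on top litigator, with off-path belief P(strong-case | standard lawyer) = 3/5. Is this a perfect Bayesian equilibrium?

On the equilibrium path (top litigator) the defendant holds the prior 1/5 and pays 1/5·223 + 4/5·153 = 167. Off-path (standard lawyer) belief 3/5 gives 3/5·223 + 2/5·153 = 195.
Strong-case: top litigator gives 167 − 11 = 156; standard lawyer gives 195 − 4 = 191. Deviates. ✗
Weak-case: top litigator gives 167 − 81 = 86; standard lawyer gives 195 − 1 = 194. Deviates. ✗

No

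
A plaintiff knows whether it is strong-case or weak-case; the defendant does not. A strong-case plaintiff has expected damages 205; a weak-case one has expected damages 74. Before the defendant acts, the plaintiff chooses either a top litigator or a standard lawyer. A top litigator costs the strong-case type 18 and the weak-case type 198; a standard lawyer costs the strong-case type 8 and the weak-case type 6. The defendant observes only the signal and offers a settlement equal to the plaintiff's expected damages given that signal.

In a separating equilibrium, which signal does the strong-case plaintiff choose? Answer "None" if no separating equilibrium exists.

top litigator

Try strong-case → top litigator, weak-case → standard lawyer:
  Under separation the defendant infers type exactly: top litigator → strong-case (pays 205), standard lawyer → weak-case (pays 74).
  Strong-case: top litigator gives 205 − 18 = 187; standard lawyer gives 74 − 8 = 66. No deviation. ✓
  Weak-case: standard lawyer gives 74 − 6 = 68; top litigator gives 205 − 198 = 7. No deviation. ✓
Both hold — the strong-case type sends top litigator.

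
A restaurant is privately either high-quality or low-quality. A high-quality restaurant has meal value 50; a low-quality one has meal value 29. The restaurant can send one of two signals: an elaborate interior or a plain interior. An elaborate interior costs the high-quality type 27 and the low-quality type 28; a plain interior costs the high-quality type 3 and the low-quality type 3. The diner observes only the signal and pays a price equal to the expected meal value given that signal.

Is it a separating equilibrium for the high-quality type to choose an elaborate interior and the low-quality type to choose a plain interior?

No

If types separate, elaborate interior earns payment 50 and plain interior earns 29.
High-quality: elaborate interior gives 50 − 27 = 23; plain interior gives 29 − 3 = 26. Would deviate. ✗
Low-quality: plain interior gives 29 − 3 = 26; elaborate interior gives 50 − 28 = 22. No deviation. ✓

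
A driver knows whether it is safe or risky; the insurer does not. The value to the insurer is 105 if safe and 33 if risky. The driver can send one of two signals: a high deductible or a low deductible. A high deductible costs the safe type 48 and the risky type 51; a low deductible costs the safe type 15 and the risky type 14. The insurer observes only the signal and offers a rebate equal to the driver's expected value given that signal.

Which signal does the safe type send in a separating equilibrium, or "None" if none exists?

None

Try safe → high deductible, risky → low deductible:
  Under separation the insurer infers type exactly: high deductible → safe (pays 105), low deductible → risky (pays 33).
  Safe: high deductible gives 105 − 48 = 57; low deductible gives 33 − 15 = 18. No deviation. ✓
  Risky: low deductible gives 33 − 14 = 19; high deductible gives 105 − 51 = 54. Would deviate. ✗
Try safe → low deductible, risky → high deductible:
  Under separation the insurer infers type exactly: low deductible → safe (pays 105), high deductible → risky (pays 33).
  Safe: low deductible gives 105 − 15 = 90; high deductible gives 33 − 48 = -15. No deviation. ✓
  Risky: high deductible gives 33 − 51 = -18; low deductible gives 105 − 14 = 91. Would deviate. ✗
Neither assignment is incentive-compatible.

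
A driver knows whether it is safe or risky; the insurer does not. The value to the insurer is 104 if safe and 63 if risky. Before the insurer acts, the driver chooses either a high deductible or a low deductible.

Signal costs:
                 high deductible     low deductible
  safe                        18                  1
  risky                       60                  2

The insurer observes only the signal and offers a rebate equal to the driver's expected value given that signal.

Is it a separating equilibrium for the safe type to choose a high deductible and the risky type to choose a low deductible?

Yes

If types separate, high deductible earns payment 104 and low deductible earns 63.
Safe: high deductible gives 104 − 18 = 86; low deductible gives 63 − 1 = 62. No deviation. ✓
Risky: low deductible gives 63 − 2 = 61; high deductible gives 104 − 60 = 44. No deviation. ✓
Both incentive constraints hold.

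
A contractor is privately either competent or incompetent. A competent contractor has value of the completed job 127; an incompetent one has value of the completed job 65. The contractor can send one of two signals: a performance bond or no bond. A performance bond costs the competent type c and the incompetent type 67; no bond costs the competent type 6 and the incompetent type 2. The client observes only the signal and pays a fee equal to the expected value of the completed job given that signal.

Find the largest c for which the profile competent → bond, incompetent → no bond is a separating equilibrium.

Under separation: bond → competent (pays 127); no bond → incompetent (pays 65).
Incompetent: 65 − 2 = 63 ≥ 127 − 67 = 60. Holds regardless of c. ✓
Competent: 127 − c ≥ 65 − 6, so c ≤ 127 − 59 = 68.

68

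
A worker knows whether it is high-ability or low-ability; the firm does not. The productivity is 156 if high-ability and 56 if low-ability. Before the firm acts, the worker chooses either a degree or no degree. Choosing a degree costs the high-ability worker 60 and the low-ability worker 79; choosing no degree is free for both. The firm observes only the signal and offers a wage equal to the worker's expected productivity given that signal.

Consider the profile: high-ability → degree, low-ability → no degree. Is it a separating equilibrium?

No

If types separate, degree earns payment 156 and no degree earns 56.
High-ability: degree gives 156 − 60 = 96; no degree gives 56 − 0 = 56. No deviation. ✓
Low-ability: no degree gives 56 − 0 = 56; degree gives 156 − 79 = 77. Would deviate. ✗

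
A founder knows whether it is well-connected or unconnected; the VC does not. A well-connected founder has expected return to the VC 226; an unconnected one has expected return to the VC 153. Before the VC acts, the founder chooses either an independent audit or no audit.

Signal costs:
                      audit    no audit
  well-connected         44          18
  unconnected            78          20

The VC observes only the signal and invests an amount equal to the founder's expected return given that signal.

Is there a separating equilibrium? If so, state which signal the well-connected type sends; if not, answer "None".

None

Try well-connected → audit, unconnected → no audit:
  If types separate, audit earns payment 226 and no audit earns 153.
  Well-connected: audit gives 226 − 44 = 182; no audit gives 153 − 18 = 135. No deviation. ✓
  Unconnected: no audit gives 153 − 20 = 133; audit gives 226 − 78 = 148. Would deviate. ✗
Try well-connected → no audit, unconnected → audit:
  If types separate, no audit earns payment 226 and audit earns 153.
  Well-connected: no audit gives 226 − 18 = 208; audit gives 153 − 44 = 109. No deviation. ✓
  Unconnected: audit gives 153 − 78 = 75; no audit gives 226 − 20 = 206. Would deviate. ✗
Neither assignment is incentive-compatible.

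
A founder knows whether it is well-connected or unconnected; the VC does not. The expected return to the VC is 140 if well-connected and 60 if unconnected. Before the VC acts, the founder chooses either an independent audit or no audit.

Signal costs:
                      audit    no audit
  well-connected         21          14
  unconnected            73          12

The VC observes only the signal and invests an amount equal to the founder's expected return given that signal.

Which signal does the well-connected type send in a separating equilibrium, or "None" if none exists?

None

Try well-connected → audit, unconnected → no audit:
  If types separate, audit earns payment 140 and no audit earns 60.
  Well-connected: audit gives 140 − 21 = 119; no audit gives 60 − 14 = 46. No deviation. ✓
  Unconnected: no audit gives 60 − 12 = 48; audit gives 140 − 73 = 67. Would deviate. ✗
Try well-connected → no audit, unconnected → audit:
  If types separate, no audit earns payment 140 and audit earns 60.
  Well-connected: no audit gives 140 − 14 = 126; audit gives 60 − 21 = 39. No deviation. ✓
  Unconnected: audit gives 60 − 73 = -13; no audit gives 140 − 12 = 128. Would deviate. ✗
Neither assignment is incentive-compatible.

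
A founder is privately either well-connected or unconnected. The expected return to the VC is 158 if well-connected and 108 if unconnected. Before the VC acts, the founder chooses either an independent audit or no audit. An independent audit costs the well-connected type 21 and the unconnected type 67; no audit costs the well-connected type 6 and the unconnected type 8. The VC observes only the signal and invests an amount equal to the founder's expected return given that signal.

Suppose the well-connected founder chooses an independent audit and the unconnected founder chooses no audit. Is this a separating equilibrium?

Yes

If types separate, audit earns payment 158 and no audit earns 108.
Well-connected: audit gives 158 − 21 = 137; no audit gives 108 − 6 = 102. No deviation. ✓
Unconnected: no audit gives 108 − 8 = 100; audit gives 158 − 67 = 91. No deviation. ✓
Both incentive constraints hold.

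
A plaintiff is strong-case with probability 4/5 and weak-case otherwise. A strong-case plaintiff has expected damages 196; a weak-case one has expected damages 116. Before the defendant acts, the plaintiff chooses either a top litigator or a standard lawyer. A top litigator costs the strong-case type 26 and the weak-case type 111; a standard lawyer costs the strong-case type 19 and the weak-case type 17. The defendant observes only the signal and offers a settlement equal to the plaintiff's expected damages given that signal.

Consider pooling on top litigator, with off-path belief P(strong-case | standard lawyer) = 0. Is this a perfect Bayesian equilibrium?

No

At the pooled signal (top litigator) the defendant holds the prior 4/5 and pays 4/5·196 + 1/5·116 = 180. Off-path (standard lawyer) belief 0 gives 0·196 + 1·116 = 116.
Strong-case: top litigator gives 180 − 26 = 154; standard lawyer gives 116 − 19 = 97. Stays. ✓
Weak-case: top litigator gives 180 − 111 = 69; standard lawyer gives 116 − 17 = 99. Deviates. ✗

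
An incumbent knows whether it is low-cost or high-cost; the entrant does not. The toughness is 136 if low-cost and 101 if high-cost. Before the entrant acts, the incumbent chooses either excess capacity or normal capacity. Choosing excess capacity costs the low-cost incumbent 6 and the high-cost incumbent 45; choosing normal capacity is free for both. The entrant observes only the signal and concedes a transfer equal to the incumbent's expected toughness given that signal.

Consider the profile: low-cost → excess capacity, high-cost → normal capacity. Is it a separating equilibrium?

If types separate, excess capacity earns payment 136 and normal capacity earns 101.
Low-cost: excess capacity gives 136 − 6 = 130; normal capacity gives 101 − 0 = 101. No deviation. ✓
High-cost: normal capacity gives 101 − 0 = 101; excess capacity gives 136 − 45 = 91. No deviation. ✓
Both incentive constraints hold.

Yes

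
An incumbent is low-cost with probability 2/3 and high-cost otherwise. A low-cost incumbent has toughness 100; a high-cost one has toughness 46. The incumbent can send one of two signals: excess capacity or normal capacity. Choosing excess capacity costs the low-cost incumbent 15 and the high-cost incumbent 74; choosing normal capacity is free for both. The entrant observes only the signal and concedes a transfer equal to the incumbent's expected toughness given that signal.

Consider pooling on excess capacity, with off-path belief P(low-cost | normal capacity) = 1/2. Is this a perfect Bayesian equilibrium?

No

On the equilibrium path (excess capacity) the entrant holds the prior 2/3 and pays 2/3·100 + 1/3·46 = 82. Off-path (normal capacity) belief 1/2 gives 1/2·100 + 1/2·46 = 73.
Low-cost: excess capacity gives 82 − 15 = 67; normal capacity gives 73 − 0 = 73. Deviates. ✗
High-cost: excess capacity gives 82 − 74 = 8; normal capacity gives 73 − 0 = 73. Deviates. ✗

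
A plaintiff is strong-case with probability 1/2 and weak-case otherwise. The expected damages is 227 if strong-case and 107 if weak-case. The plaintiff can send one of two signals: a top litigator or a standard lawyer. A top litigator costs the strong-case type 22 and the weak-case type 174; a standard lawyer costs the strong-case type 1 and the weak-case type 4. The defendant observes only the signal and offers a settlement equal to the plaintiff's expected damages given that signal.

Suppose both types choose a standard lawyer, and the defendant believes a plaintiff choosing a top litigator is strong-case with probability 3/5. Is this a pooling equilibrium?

Yes

At the pooled signal (standard lawyer) the defendant holds the prior 1/2 and pays 1/2·227 + 1/2·107 = 167. Off-path (top litigator) belief 3/5 gives 3/5·227 + 2/5·107 = 179.
Strong-case: standard lawyer gives 167 − 1 = 166; top litigator gives 179 − 22 = 157. Stays. ✓
Weak-case: standard lawyer gives 167 − 4 = 163; top litigator gives 179 − 174 = 5. Stays. ✓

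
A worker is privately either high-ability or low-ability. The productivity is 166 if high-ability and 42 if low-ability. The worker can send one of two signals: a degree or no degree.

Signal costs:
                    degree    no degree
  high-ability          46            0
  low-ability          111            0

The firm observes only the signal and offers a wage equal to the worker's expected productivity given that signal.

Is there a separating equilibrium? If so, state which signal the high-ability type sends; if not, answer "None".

Try high-ability → degree, low-ability → no degree:
  If types separate, degree earns payment 166 and no degree earns 42.
  High-ability: degree gives 166 − 46 = 120; no degree gives 42 − 0 = 42. No deviation. ✓
  Low-ability: no degree gives 42 − 0 = 42; degree gives 166 − 111 = 55. Would deviate. ✗
Try high-ability → no degree, low-ability → degree:
  If types separate, no degree earns payment 166 and degree earns 42.
  High-ability: no degree gives 166 − 0 = 166; degree gives 42 − 46 = -4. No deviation. ✓
  Low-ability: degree gives 42 − 111 = -69; no degree gives 166 − 0 = 166. Would deviate. ✗
Neither assignment is incentive-compatible.

None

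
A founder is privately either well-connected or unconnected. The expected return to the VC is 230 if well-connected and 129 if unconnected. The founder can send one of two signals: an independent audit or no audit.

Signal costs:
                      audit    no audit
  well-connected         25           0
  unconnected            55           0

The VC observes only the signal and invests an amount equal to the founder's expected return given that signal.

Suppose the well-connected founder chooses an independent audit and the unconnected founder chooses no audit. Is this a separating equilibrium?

Under separation the VC infers type exactly: audit → well-connected (pays 230), no audit → unconnected (pays 129).
Well-connected: audit gives 230 − 25 = 205; no audit gives 129 − 0 = 129. No deviation. ✓
Unconnected: no audit gives 129 − 0 = 129; audit gives 230 − 55 = 175. Would deviate. ✗

No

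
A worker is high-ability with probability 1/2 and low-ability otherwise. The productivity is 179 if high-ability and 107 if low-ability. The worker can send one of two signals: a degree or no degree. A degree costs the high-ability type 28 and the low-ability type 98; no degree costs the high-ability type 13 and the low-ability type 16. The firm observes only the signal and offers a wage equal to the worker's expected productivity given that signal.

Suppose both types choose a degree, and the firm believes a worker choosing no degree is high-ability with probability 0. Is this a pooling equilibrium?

At the pooled signal (degree) the firm holds the prior 1/2 and pays 1/2·179 + 1/2·107 = 143. Off-path (no degree) belief 0 gives 0·179 + 1·107 = 107.
High-ability: degree gives 143 − 28 = 115; no degree gives 107 − 13 = 94. Stays. ✓
Low-ability: degree gives 143 − 98 = 45; no degree gives 107 − 16 = 91. Deviates. ✗

No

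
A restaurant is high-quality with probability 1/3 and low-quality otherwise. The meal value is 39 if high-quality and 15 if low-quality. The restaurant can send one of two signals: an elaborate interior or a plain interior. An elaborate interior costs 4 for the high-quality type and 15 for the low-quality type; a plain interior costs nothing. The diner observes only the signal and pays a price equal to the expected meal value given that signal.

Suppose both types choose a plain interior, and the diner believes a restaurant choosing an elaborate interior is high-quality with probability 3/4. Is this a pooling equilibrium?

At the pooled signal (plain interior) the diner holds the prior 1/3 and pays 1/3·39 + 2/3·15 = 23. Off-path (elaborate interior) belief 3/4 gives 3/4·39 + 1/4·15 = 33.
High-quality: plain interior gives 23 − 0 = 23; elaborate interior gives 33 − 4 = 29. Deviates. ✗
Low-quality: plain interior gives 23 − 0 = 23; elaborate interior gives 33 − 15 = 18. Stays. ✓

No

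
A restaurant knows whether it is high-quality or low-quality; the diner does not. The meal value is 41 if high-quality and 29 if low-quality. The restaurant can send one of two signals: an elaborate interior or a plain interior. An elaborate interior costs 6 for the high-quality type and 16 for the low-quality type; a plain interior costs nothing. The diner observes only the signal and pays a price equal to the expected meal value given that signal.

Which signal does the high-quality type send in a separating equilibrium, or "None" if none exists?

elaborate interior

Try high-quality → elaborate interior, low-quality → plain interior:
  If types separate, elaborate interior earns payment 41 and plain interior earns 29.
  High-quality: elaborate interior gives 41 − 6 = 35; plain interior gives 29 − 0 = 29. No deviation. ✓
  Low-quality: plain interior gives 29 − 0 = 29; elaborate interior gives 41 − 16 = 25. No deviation. ✓
Both hold — the high-quality type sends elaborate interior.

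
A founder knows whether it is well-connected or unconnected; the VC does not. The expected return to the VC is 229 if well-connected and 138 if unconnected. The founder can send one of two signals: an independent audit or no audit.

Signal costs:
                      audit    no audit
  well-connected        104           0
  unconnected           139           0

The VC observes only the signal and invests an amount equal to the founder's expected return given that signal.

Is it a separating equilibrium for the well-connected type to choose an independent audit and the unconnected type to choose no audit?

If types separate, audit earns payment 229 and no audit earns 138.
Well-connected: audit gives 229 − 104 = 125; no audit gives 138 − 0 = 138. Would deviate. ✗
Unconnected: no audit gives 138 − 0 = 138; audit gives 229 − 139 = 90. No deviation. ✓

No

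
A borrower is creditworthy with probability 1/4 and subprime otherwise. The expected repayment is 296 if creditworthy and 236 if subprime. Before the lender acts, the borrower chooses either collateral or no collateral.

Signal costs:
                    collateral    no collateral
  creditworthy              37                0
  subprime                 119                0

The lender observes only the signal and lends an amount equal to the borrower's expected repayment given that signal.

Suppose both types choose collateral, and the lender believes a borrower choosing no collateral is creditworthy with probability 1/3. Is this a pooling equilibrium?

At the pooled signal (collateral) the lender holds the prior 1/4 and pays 1/4·296 + 3/4·236 = 251. Off-path (no collateral) belief 1/3 gives 1/3·296 + 2/3·236 = 256.
Creditworthy: collateral gives 251 − 37 = 214; no collateral gives 256 − 0 = 256. Deviates. ✗
Subprime: collateral gives 251 − 119 = 132; no collateral gives 256 − 0 = 256. Deviates. ✗

No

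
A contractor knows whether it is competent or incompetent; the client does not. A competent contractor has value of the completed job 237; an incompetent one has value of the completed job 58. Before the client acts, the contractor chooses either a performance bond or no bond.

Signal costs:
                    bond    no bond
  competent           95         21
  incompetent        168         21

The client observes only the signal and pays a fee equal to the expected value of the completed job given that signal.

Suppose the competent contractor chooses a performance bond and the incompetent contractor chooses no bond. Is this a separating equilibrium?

No

Under separation the client infers type exactly: bond → competent (pays 237), no bond → incompetent (pays 58).
Competent: bond gives 237 − 95 = 142; no bond gives 58 − 21 = 37. No deviation. ✓
Incompetent: no bond gives 58 − 21 = 37; bond gives 237 − 168 = 69. Would deviate. ✗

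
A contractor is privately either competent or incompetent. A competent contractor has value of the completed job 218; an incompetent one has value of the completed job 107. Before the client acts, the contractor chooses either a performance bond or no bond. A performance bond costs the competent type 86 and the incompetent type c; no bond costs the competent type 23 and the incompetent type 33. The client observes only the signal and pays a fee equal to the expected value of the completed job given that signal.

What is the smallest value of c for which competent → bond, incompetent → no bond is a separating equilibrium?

Under separation: bond → competent (pays 218); no bond → incompetent (pays 107).
Competent: 218 − 86 = 132 ≥ 107 − 23 = 84. Holds regardless of c. ✓
Incompetent: 107 − 33 ≥ 218 − c, so c ≥ 218 − 74 = 144.

144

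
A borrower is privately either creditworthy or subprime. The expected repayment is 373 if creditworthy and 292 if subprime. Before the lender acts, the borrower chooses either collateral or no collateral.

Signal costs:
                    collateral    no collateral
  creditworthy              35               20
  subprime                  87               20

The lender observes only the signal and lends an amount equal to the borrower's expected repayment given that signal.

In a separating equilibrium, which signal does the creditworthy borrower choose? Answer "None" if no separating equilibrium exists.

None

Try creditworthy → collateral, subprime → no collateral:
  If types separate, collateral earns payment 373 and no collateral earns 292.
  Creditworthy: collateral gives 373 − 35 = 338; no collateral gives 292 − 20 = 272. No deviation. ✓
  Subprime: no collateral gives 292 − 20 = 272; collateral gives 373 − 87 = 286. Would deviate. ✗
Try creditworthy → no collateral, subprime → collateral:
  If types separate, no collateral earns payment 373 and collateral earns 292.
  Creditworthy: no collateral gives 373 − 20 = 353; collateral gives 292 − 35 = 257. No deviation. ✓
  Subprime: collateral gives 292 − 87 = 205; no collateral gives 373 − 20 = 353. Would deviate. ✗
Neither assignment is incentive-compatible.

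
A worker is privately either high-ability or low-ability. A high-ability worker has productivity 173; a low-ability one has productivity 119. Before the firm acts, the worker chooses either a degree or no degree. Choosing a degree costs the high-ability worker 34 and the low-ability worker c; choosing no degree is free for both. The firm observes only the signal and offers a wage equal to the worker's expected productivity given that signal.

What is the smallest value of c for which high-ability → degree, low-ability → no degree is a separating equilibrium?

Under separation: degree → high-ability (pays 173); no degree → low-ability (pays 119).
High-ability: 173 − 34 = 139 ≥ 119 − 0 = 119. Holds regardless of c. ✓
Low-ability: 119 − 0 ≥ 173 − c, so c ≥ 173 − 119 = 54.

54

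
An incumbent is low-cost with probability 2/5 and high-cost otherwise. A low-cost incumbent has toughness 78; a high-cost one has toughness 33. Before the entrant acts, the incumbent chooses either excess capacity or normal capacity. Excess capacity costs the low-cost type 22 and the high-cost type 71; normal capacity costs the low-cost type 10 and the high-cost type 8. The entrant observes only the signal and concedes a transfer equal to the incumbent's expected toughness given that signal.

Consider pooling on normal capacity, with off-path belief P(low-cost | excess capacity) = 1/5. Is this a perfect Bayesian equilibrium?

At the pooled signal (normal capacity) the entrant holds the prior 2/5 and pays 2/5·78 + 3/5·33 = 51. Off-path (excess capacity) belief 1/5 gives 1/5·78 + 4/5·33 = 42.
Low-cost: normal capacity gives 51 − 10 = 41; excess capacity gives 42 − 22 = 20. Stays. ✓
High-cost: normal capacity gives 51 − 8 = 43; excess capacity gives 42 − 71 = -29. Stays. ✓

Yes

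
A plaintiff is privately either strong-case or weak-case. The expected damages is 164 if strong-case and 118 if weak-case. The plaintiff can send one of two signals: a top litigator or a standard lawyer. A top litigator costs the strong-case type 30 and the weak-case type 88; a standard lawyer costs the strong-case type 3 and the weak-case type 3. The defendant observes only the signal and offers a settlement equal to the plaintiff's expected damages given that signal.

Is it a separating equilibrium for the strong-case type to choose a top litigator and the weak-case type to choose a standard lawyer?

Yes

Under separation the defendant infers type exactly: top litigator → strong-case (pays 164), standard lawyer → weak-case (pays 118).
Strong-case: top litigator gives 164 − 30 = 134; standard lawyer gives 118 − 3 = 115. No deviation. ✓
Weak-case: standard lawyer gives 118 − 3 = 115; top litigator gives 164 − 88 = 76. No deviation. ✓
Both incentive constraints hold.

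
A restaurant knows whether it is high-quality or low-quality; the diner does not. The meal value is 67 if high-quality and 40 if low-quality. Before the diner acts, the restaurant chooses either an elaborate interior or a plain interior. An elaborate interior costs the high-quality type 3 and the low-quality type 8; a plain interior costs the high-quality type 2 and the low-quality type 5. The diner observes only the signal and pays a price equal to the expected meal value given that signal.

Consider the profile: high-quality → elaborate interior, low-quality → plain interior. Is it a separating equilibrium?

Under separation the diner infers type exactly: elaborate interior → high-quality (pays 67), plain interior → low-quality (pays 40).
High-quality: elaborate interior gives 67 − 3 = 64; plain interior gives 40 − 2 = 38. No deviation. ✓
Low-quality: plain interior gives 40 − 5 = 35; elaborate interior gives 67 − 8 = 59. Would deviate. ✗

No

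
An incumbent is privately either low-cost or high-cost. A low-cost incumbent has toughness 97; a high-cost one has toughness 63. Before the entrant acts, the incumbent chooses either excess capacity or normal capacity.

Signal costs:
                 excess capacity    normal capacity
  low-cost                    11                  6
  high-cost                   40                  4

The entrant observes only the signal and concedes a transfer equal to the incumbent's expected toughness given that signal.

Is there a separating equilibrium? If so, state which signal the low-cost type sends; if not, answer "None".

excess capacity

Try low-cost → excess capacity, high-cost → normal capacity:
  Under separation the entrant infers type exactly: excess capacity → low-cost (pays 97), normal capacity → high-cost (pays 63).
  Low-cost: excess capacity gives 97 − 11 = 86; normal capacity gives 63 − 6 = 57. No deviation. ✓
  High-cost: normal capacity gives 63 − 4 = 59; excess capacity gives 97 − 40 = 57. No deviation. ✓
Both hold — the low-cost type sends excess capacity.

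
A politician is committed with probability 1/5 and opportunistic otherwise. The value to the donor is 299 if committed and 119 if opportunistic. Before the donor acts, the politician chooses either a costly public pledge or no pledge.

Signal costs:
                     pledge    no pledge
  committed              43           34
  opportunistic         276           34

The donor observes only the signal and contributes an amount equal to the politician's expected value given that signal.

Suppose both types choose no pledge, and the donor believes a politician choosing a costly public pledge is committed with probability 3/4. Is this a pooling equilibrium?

No

On the equilibrium path (no pledge) the donor holds the prior 1/5 and pays 1/5·299 + 4/5·119 = 155. Off-path (pledge) belief 3/4 gives 3/4·299 + 1/4·119 = 254.
Committed: no pledge gives 155 − 34 = 121; pledge gives 254 − 43 = 211. Deviates. ✗
Opportunistic: no pledge gives 155 − 34 = 121; pledge gives 254 − 276 = -22. Stays. ✓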